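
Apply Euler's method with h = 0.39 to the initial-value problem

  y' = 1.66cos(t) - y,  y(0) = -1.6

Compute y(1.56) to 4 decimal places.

0.6816

Euler: y_{n+1} = y_n + h·f(t_n, y_n).
t=0.000000, y=-1.600000: f=3.260000 → y ← -1.600000 + 0.39·3.260000 = -0.328600
t=0.390000, y=-0.328600: f=1.863949 → y ← -0.328600 + 0.39·1.863949 = 0.398340
t=0.780000, y=0.398340: f=0.781776 → y ← 0.398340 + 0.39·0.781776 = 0.703233
t=1.170000, y=0.703233: f=-0.055581 → y ← 0.703233 + 0.39·(-0.055581) = 0.681556
y(1.56) ≈ 0.6816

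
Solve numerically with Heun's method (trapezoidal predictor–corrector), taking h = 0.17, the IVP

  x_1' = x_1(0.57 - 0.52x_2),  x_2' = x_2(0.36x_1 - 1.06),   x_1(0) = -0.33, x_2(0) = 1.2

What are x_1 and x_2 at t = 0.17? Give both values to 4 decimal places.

Heun on (x_1,x_2): k1 = f(t_n, state_n); k2 = f(t_n + h, state_n + h·k1); state_{n+1} = state_n + (h/2)·(k1 + k2).
0.000000: (-0.330000, 1.200000)
  k1 = (0.017820, -1.414560)
  predictor → (-0.326971, 0.959525)
  k2 = (-0.023230, -1.130041)
  → (-0.330460, 0.983709)
(x_1(0.17), x_2(0.17)) ≈ (-0.3305, 0.9837)

-0.3305, 0.9837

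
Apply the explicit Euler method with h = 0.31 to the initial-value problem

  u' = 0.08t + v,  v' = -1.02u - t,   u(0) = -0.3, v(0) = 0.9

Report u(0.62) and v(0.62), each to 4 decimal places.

Euler on (u,v): u_{n+1} = u_n + h·u', v_{n+1} = v_n + h·v'.
0.000000: (-0.300000, 0.900000); f=(0.900000, 0.306000) → (-0.021000, 0.994860)
0.310000: (-0.021000, 0.994860); f=(1.019660, -0.288580) → (0.295095, 0.905400)
(u(0.62), v(0.62)) ≈ (0.2951, 0.9054)

0.2951, 0.9054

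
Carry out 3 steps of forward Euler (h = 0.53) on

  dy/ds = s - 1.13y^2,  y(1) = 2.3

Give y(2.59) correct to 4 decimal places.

1.3982

Euler: y_{n+1} = y_n + h·f(s_n, y_n).
s=1.000000, y=2.300000: f=-4.977700 → y ← 2.300000 + 0.53·(-4.977700) = -0.338181
s=1.530000, y=-0.338181: f=1.400766 → y ← -0.338181 + 0.53·1.400766 = 0.404225
s=2.060000, y=0.404225: f=1.875360 → y ← 0.404225 + 0.53·1.875360 = 1.398166
y(2.59) ≈ 1.3982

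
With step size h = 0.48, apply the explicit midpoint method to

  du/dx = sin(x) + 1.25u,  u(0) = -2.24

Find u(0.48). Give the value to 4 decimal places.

-3.8731

Midpoint: k1 = f(x_n, u_n); k2 = f(x_n + h/2, u_n + (h/2)·k1); u_{n+1} = u_n + h·k2.
x=0.000000, u=-2.240000:
  k1 = f(0.000000, -2.240000) = -2.800000
  k2 = f(0.240000, -2.912000) = -3.402297
  u ← -2.240000 + 0.48·(-3.402297) = -3.873103
u(0.48) ≈ -3.8731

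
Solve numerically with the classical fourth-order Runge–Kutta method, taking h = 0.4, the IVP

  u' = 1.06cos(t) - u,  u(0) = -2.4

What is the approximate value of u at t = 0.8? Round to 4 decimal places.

RK4: k1 = f(t_n, u_n); k2 = f(t_n + h/2, u_n + (h/2)·k1); k3 = f(t_n + h/2, u_n + (h/2)·k2); k4 = f(t_n + h, u_n + h·k3); u_{n+1} = u_n + (h/6)·(k1 + 2k2 + 2k3 + k4).
t=0.000000, u=-2.400000:
  k1 = f(0.000000, -2.400000) = 3.460000
  k2 = f(0.200000, -1.708000) = 2.746871
  k3 = f(0.200000, -1.850626) = 2.889496
  k4 = f(0.400000, -1.244201) = 2.220526
  u ← -2.400000 + (0.4/6)·(k1 + 2k2 + 2k3 + k4) = -1.269783
t=0.400000, u=-1.269783:
  k1 = f(0.400000, -1.269783) = 2.246107
  k2 = f(0.600000, -0.820561) = 1.695417
  k3 = f(0.600000, -0.930699) = 1.805555
  k4 = f(0.800000, -0.547561) = 1.286070
  u ← -1.269783 + (0.4/6)·(k1 + 2k2 + 2k3 + k4) = -0.567508
u(0.8) ≈ -0.5675

-0.5675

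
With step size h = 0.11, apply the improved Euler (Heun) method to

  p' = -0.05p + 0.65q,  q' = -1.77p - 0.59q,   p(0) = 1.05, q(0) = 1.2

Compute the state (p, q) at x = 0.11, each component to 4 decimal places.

1.1197, 0.9191

Heun on (p,q): k1 = f(x_n, state_n); k2 = f(x_n + h, state_n + h·k1); state_{n+1} = state_n + (h/2)·(k1 + k2).
0.000000: (1.050000, 1.200000)
  k1 = (0.727500, -2.566500)
  predictor → (1.130025, 0.917685)
  k2 = (0.539994, -2.541578)
  → (1.119712, 0.919056)
(p(0.11), q(0.11)) ≈ (1.1197, 0.9191)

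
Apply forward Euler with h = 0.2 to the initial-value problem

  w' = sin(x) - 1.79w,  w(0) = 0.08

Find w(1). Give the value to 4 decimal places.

Euler: w_{n+1} = w_n + h·f(x_n, w_n).
x=0.000000, w=0.080000: f=-0.143200 → w ← 0.080000 + 0.2·(-0.143200) = 0.051360
x=0.200000, w=0.051360: f=0.106735 → w ← 0.051360 + 0.2·0.106735 = 0.072707
x=0.400000, w=0.072707: f=0.259273 → w ← 0.072707 + 0.2·0.259273 = 0.124562
x=0.600000, w=0.124562: f=0.341677 → w ← 0.124562 + 0.2·0.341677 = 0.192897
x=0.800000, w=0.192897: f=0.372070 → w ← 0.192897 + 0.2·0.372070 = 0.267311
w(1) ≈ 0.2673

0.2673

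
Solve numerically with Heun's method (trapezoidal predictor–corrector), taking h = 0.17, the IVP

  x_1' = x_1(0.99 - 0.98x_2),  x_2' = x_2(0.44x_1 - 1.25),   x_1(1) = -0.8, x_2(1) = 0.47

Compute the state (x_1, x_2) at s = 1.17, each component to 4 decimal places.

-0.8845, 0.3585

Heun on (x_1,x_2): k1 = f(s_n, state_n); k2 = f(s_n + h, state_n + h·k1); state_{n+1} = state_n + (h/2)·(k1 + k2).
1.000000: (-0.800000, 0.470000)
  k1 = (-0.423520, -0.752940)
  predictor → (-0.871998, 0.342000)
  k2 = (-0.571019, -0.558719)
  → (-0.884536, 0.358509)
(x_1(1.17), x_2(1.17)) ≈ (-0.8845, 0.3585)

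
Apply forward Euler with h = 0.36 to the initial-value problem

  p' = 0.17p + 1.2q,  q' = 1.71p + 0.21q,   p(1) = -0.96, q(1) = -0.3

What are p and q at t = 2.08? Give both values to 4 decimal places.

Euler on (p,q): p_{n+1} = p_n + h·p', q_{n+1} = q_n + h·q'.
1.000000: (-0.960000, -0.300000); f=(-0.523200, -1.704600) → (-1.148352, -0.913656)
1.360000: (-1.148352, -0.913656); f=(-1.291607, -2.155550) → (-1.613331, -1.689654)
1.720000: (-1.613331, -1.689654); f=(-2.301851, -3.113623) → (-2.441997, -2.810558)
(p(2.08), q(2.08)) ≈ (-2.4420, -2.8106)

-2.4420, -2.8106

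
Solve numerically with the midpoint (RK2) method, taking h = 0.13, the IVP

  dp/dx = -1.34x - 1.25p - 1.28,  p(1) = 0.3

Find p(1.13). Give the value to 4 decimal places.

Midpoint: k1 = f(x_n, p_n); k2 = f(x_n + h/2, p_n + (h/2)·k1); p_{n+1} = p_n + h·k2.
x=1.000000, p=0.300000:
  k1 = f(1.000000, 0.300000) = -2.995000
  k2 = f(1.065000, 0.105325) = -2.838756
  p ← 0.300000 + 0.13·(-2.838756) = -0.069038
p(1.13) ≈ -0.0690

-0.0690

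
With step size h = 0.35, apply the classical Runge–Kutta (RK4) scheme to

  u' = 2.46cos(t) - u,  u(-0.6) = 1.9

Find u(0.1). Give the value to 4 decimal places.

2.1309

RK4: k1 = f(t_n, u_n); k2 = f(t_n + h/2, u_n + (h/2)·k1); k3 = f(t_n + h/2, u_n + (h/2)·k2); k4 = f(t_n + h, u_n + h·k3); u_{n+1} = u_n + (h/6)·(k1 + 2k2 + 2k3 + k4).
t=-0.600000, u=1.900000:
  k1 = f(-0.600000, 1.900000) = 0.130326
  k2 = f(-0.425000, 1.922807) = 0.318348
  k3 = f(-0.425000, 1.955711) = 0.285444
  k4 = f(-0.250000, 1.999906) = 0.383619
  u ← 1.900000 + (0.35/6)·(k1 + 2k2 + 2k3 + k4) = 2.000423
t=-0.250000, u=2.000423:
  k1 = f(-0.250000, 2.000423) = 0.383102
  k2 = f(-0.075000, 2.067465) = 0.385619
  k3 = f(-0.075000, 2.067906) = 0.385179
  k4 = f(0.100000, 2.135235) = 0.312475
  u ← 2.000423 + (0.35/6)·(k1 + 2k2 + 2k3 + k4) = 2.130924
u(0.1) ≈ 2.1309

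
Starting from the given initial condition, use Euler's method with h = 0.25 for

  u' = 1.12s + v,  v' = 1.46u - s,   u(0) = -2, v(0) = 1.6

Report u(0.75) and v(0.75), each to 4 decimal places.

-1.1166, -0.3806

Euler on (u,v): u_{n+1} = u_n + h·u', v_{n+1} = v_n + h·v'.
0.000000: (-2.000000, 1.600000); f=(1.600000, -2.920000) → (-1.600000, 0.870000)
0.250000: (-1.600000, 0.870000); f=(1.150000, -2.586000) → (-1.312500, 0.223500)
0.500000: (-1.312500, 0.223500); f=(0.783500, -2.416250) → (-1.116625, -0.380562)
(u(0.75), v(0.75)) ≈ (-1.1166, -0.3806)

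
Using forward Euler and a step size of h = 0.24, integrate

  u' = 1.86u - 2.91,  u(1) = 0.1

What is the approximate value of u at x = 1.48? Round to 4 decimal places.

-1.4994

Euler: u_{n+1} = u_n + h·f(x_n, u_n).
x=1.000000, u=0.100000: f=-2.724000 → u ← 0.100000 + 0.24·(-2.724000) = -0.553760
x=1.240000, u=-0.553760: f=-3.939994 → u ← -0.553760 + 0.24·(-3.939994) = -1.499358
u(1.48) ≈ -1.4994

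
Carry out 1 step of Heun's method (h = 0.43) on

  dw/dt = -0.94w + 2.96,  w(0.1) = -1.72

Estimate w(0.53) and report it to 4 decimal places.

-0.1497

Heun: k1 = f(t_n, w_n); k2 = f(t_n + h, w_n + h·k1); w_{n+1} = w_n + (h/2)·(k1 + k2).
t=0.100000, w=-1.720000:
  k1 = f(0.100000, -1.720000) = 4.576800
  k2 = f(0.530000, 0.248024) = 2.726857
  w ← -1.720000 + (0.43/2)·(4.576800 + 2.726857) = -0.149714
w(0.53) ≈ -0.1497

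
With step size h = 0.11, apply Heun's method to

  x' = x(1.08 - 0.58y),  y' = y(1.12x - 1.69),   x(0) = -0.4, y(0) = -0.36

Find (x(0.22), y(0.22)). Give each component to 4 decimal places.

Heun on (x,y): k1 = f(t_n, state_n); k2 = f(t_n + h, state_n + h·k1); state_{n+1} = state_n + (h/2)·(k1 + k2).
0.000000: (-0.400000, -0.360000)
  k1 = (-0.515520, 0.769680)
  predictor → (-0.456707, -0.275335)
  k2 = (-0.566177, 0.606154)
  → (-0.459493, -0.284329)
0.110000: (-0.459493, -0.284329)
  k1 = (-0.572028, 0.626841)
  predictor → (-0.522416, -0.215377)
  k2 = (-0.629469, 0.490005)
  → (-0.525576, -0.222903)
(x(0.22), y(0.22)) ≈ (-0.5256, -0.2229)

-0.5256, -0.2229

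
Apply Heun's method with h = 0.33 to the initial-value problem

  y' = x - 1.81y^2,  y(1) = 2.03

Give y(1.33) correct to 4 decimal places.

Heun: k1 = f(x_n, y_n); k2 = f(x_n + h, y_n + h·k1); y_{n+1} = y_n + (h/2)·(k1 + k2).
x=1.000000, y=2.030000:
  k1 = f(1.000000, 2.030000) = -6.458829
  k2 = f(1.330000, -0.101414) = 1.311385
  y ← 2.030000 + (0.33/2)·(-6.458829 + 1.311385) = 1.180672
y(1.33) ≈ 1.1807

1.1807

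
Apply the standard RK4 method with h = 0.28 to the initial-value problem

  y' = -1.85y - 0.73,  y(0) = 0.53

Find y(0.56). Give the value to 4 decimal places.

RK4: k1 = f(t_n, y_n); k2 = f(t_n + h/2, y_n + (h/2)·k1); k3 = f(t_n + h/2, y_n + (h/2)·k2); k4 = f(t_n + h, y_n + h·k3); y_{n+1} = y_n + (h/6)·(k1 + 2k2 + 2k3 + k4).
t=0.000000, y=0.530000:
  k1 = f(0.000000, 0.530000) = -1.710500
  k2 = f(0.140000, 0.290530) = -1.267481
  k3 = f(0.140000, 0.352553) = -1.382223
  k4 = f(0.280000, 0.142978) = -0.994509
  y ← 0.530000 + (0.28/6)·(k1 + 2k2 + 2k3 + k4) = 0.156461
t=0.280000, y=0.156461:
  k1 = f(0.280000, 0.156461) = -1.019452
  k2 = f(0.420000, 0.013737) = -0.755414
  k3 = f(0.420000, 0.050703) = -0.823800
  k4 = f(0.560000, -0.074203) = -0.592724
  y ← 0.156461 + (0.28/6)·(k1 + 2k2 + 2k3 + k4) = -0.066168
y(0.56) ≈ -0.0662

-0.0662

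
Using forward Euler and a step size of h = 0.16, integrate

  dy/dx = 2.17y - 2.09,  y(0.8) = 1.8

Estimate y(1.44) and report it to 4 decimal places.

3.7198

Euler: y_{n+1} = y_n + h·f(x_n, y_n).
x=0.800000, y=1.800000: f=1.816000 → y ← 1.800000 + 0.16·1.816000 = 2.090560
x=0.960000, y=2.090560: f=2.446515 → y ← 2.090560 + 0.16·2.446515 = 2.482002
x=1.120000, y=2.482002: f=3.295945 → y ← 2.482002 + 0.16·3.295945 = 3.009354
x=1.280000, y=3.009354: f=4.440297 → y ← 3.009354 + 0.16·4.440297 = 3.719801
y(1.44) ≈ 3.7198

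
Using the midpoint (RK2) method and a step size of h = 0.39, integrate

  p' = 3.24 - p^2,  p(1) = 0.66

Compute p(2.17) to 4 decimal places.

1.6851

Midpoint: k1 = f(t_n, p_n); k2 = f(t_n + h/2, p_n + (h/2)·k1); p_{n+1} = p_n + h·k2.
t=1.000000, p=0.660000:
  k1 = f(1.000000, 0.660000) = 2.804400
  k2 = f(1.195000, 1.206858) = 1.783494
  p ← 0.660000 + 0.39·1.783494 = 1.355563
t=1.390000, p=1.355563:
  k1 = f(1.390000, 1.355563) = 1.402450
  k2 = f(1.585000, 1.629040) = 0.586228
  p ← 1.355563 + 0.39·0.586228 = 1.584191
t=1.780000, p=1.584191:
  k1 = f(1.780000, 1.584191) = 0.730338
  k2 = f(1.975000, 1.726607) = 0.258828
  p ← 1.584191 + 0.39·0.258828 = 1.685134
p(2.17) ≈ 1.6851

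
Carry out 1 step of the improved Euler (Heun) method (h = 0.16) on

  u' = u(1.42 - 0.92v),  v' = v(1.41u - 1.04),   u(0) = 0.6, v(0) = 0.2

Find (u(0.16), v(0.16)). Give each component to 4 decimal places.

0.7307, 0.1965

Heun on (u,v): k1 = f(t_n, state_n); k2 = f(t_n + h, state_n + h·k1); state_{n+1} = state_n + (h/2)·(k1 + k2).
0.000000: (0.600000, 0.200000)
  k1 = (0.741600, -0.038800)
  predictor → (0.718656, 0.193792)
  k2 = (0.892363, -0.005173)
  → (0.730717, 0.196482)
(u(0.16), v(0.16)) ≈ (0.7307, 0.1965)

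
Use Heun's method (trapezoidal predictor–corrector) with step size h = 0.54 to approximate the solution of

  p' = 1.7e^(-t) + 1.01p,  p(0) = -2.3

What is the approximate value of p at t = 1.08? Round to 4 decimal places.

Heun: k1 = f(t_n, p_n); k2 = f(t_n + h, p_n + h·k1); p_{n+1} = p_n + (h/2)·(k1 + k2).
t=0.000000, p=-2.300000:
  k1 = f(0.000000, -2.300000) = -0.623000
  k2 = f(0.540000, -2.636420) = -1.672112
  p ← -2.300000 + (0.54/2)·(-0.623000 + (-1.672112)) = -2.919680
t=0.540000, p=-2.919680:
  k1 = f(0.540000, -2.919680) = -1.958205
  k2 = f(1.080000, -3.977111) = -3.439570
  p ← -2.919680 + (0.54/2)·(-1.958205 + (-3.439570)) = -4.377079
p(1.08) ≈ -4.3771

-4.3771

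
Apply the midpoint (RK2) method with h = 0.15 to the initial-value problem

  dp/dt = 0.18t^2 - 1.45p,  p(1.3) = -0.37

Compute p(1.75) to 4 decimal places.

Midpoint: k1 = f(t_n, p_n); k2 = f(t_n + h/2, p_n + (h/2)·k1); p_{n+1} = p_n + h·k2.
t=1.300000, p=-0.370000:
  k1 = f(1.300000, -0.370000) = 0.840700
  k2 = f(1.375000, -0.306947) = 0.785386
  p ← -0.370000 + 0.15·0.785386 = -0.252192
t=1.450000, p=-0.252192:
  k1 = f(1.450000, -0.252192) = 0.744128
  k2 = f(1.525000, -0.196382) = 0.703367
  p ← -0.252192 + 0.15·0.703367 = -0.146687
t=1.600000, p=-0.146687:
  k1 = f(1.600000, -0.146687) = 0.673496
  k2 = f(1.675000, -0.096175) = 0.644466
  p ← -0.146687 + 0.15·0.644466 = -0.050017
p(1.75) ≈ -0.0500

-0.0500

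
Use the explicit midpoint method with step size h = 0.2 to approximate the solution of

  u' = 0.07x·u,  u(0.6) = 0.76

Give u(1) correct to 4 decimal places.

0.7772

Midpoint: k1 = f(x_n, u_n); k2 = f(x_n + h/2, u_n + (h/2)·k1); u_{n+1} = u_n + h·k2.
x=0.600000, u=0.760000:
  k1 = f(0.600000, 0.760000) = 0.031920
  k2 = f(0.700000, 0.763192) = 0.037396
  u ← 0.760000 + 0.2·0.037396 = 0.767479
x=0.800000, u=0.767479:
  k1 = f(0.800000, 0.767479) = 0.042979
  k2 = f(0.900000, 0.771777) = 0.048622
  u ← 0.767479 + 0.2·0.048622 = 0.777204
u(1) ≈ 0.7772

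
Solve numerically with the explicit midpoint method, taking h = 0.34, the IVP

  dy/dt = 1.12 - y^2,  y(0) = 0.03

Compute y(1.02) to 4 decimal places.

Midpoint: k1 = f(t_n, y_n); k2 = f(t_n + h/2, y_n + (h/2)·k1); y_{n+1} = y_n + h·k2.
t=0.000000, y=0.030000:
  k1 = f(0.000000, 0.030000) = 1.119100
  k2 = f(0.170000, 0.220247) = 1.071491
  y ← 0.030000 + 0.34·1.071491 = 0.394307
t=0.340000, y=0.394307:
  k1 = f(0.340000, 0.394307) = 0.964522
  k2 = f(0.510000, 0.558276) = 0.808328
  y ← 0.394307 + 0.34·0.808328 = 0.669139
t=0.680000, y=0.669139:
  k1 = f(0.680000, 0.669139) = 0.672254
  k2 = f(0.850000, 0.783422) = 0.506250
  y ← 0.669139 + 0.34·0.506250 = 0.841264
y(1.02) ≈ 0.8413

0.8413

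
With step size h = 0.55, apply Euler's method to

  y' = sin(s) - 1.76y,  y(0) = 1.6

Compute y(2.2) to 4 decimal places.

Euler: y_{n+1} = y_n + h·f(s_n, y_n).
s=0.000000, y=1.600000: f=-2.816000 → y ← 1.600000 + 0.55·(-2.816000) = 0.051200
s=0.550000, y=0.051200: f=0.432575 → y ← 0.051200 + 0.55·0.432575 = 0.289116
s=1.100000, y=0.289116: f=0.382363 → y ← 0.289116 + 0.55·0.382363 = 0.499416
s=1.650000, y=0.499416: f=0.117893 → y ← 0.499416 + 0.55·0.117893 = 0.564257
y(2.2) ≈ 0.5643

0.5643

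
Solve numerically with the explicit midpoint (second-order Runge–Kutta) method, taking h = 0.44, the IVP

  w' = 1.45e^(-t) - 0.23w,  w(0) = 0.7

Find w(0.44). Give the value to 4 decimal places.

1.1125

Midpoint: k1 = f(t_n, w_n); k2 = f(t_n + h/2, w_n + (h/2)·k1); w_{n+1} = w_n + h·k2.
t=0.000000, w=0.700000:
  k1 = f(0.000000, 0.700000) = 1.289000
  k2 = f(0.220000, 0.983580) = 0.937429
  w ← 0.700000 + 0.44·0.937429 = 1.112469
w(0.44) ≈ 1.1125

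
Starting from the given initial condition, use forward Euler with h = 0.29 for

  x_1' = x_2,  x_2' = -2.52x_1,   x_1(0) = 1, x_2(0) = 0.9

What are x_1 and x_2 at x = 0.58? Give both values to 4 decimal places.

1.3101, -0.7523

Euler on (x_1,x_2): x_1_{n+1} = x_1_n + h·x_1', x_2_{n+1} = x_2_n + h·x_2'.
0.000000: (1.000000, 0.900000); f=(0.900000, -2.520000) → (1.261000, 0.169200)
0.290000: (1.261000, 0.169200); f=(0.169200, -3.177720) → (1.310068, -0.752339)
(x_1(0.58), x_2(0.58)) ≈ (1.3101, -0.7523)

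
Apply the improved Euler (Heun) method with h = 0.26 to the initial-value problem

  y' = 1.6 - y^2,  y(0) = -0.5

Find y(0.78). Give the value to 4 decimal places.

0.6293

Heun: k1 = f(t_n, y_n); k2 = f(t_n + h, y_n + h·k1); y_{n+1} = y_n + (h/2)·(k1 + k2).
t=0.000000, y=-0.500000:
  k1 = f(0.000000, -0.500000) = 1.350000
  k2 = f(0.260000, -0.149000) = 1.577799
  y ← -0.500000 + (0.26/2)·(1.350000 + 1.577799) = -0.119386
t=0.260000, y=-0.119386:
  k1 = f(0.260000, -0.119386) = 1.585747
  k2 = f(0.520000, 0.292908) = 1.514205
  y ← -0.119386 + (0.26/2)·(1.585747 + 1.514205) = 0.283608
t=0.520000, y=0.283608:
  k1 = f(0.520000, 0.283608) = 1.519567
  k2 = f(0.780000, 0.678695) = 1.139373
  y ← 0.283608 + (0.26/2)·(1.519567 + 1.139373) = 0.629270
y(0.78) ≈ 0.6293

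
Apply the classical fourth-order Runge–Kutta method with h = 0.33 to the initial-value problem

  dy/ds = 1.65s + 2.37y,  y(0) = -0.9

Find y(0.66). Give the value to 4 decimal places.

RK4: k1 = f(s_n, y_n); k2 = f(s_n + h/2, y_n + (h/2)·k1); k3 = f(s_n + h/2, y_n + (h/2)·k2); k4 = f(s_n + h, y_n + h·k3); y_{n+1} = y_n + (h/6)·(k1 + 2k2 + 2k3 + k4).
s=0.000000, y=-0.900000:
  k1 = f(0.000000, -0.900000) = -2.133000
  k2 = f(0.165000, -1.251945) = -2.694860
  k3 = f(0.165000, -1.344652) = -2.914575
  k4 = f(0.330000, -1.861810) = -3.867989
  y ← -0.900000 + (0.33/6)·(k1 + 2k2 + 2k3 + k4) = -1.847092
s=0.330000, y=-1.847092:
  k1 = f(0.330000, -1.847092) = -3.833108
  k2 = f(0.495000, -2.479555) = -5.059796
  k3 = f(0.495000, -2.681958) = -5.539492
  k4 = f(0.660000, -3.675124) = -7.621045
  y ← -1.847092 + (0.33/6)·(k1 + 2k2 + 2k3 + k4) = -3.642992
y(0.66) ≈ -3.6430

-3.6430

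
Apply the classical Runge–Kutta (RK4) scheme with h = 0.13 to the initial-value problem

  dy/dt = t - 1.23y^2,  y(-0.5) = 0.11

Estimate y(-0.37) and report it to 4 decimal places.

0.0524

RK4: k1 = f(t_n, y_n); k2 = f(t_n + h/2, y_n + (h/2)·k1); k3 = f(t_n + h/2, y_n + (h/2)·k2); k4 = f(t_n + h, y_n + h·k3); y_{n+1} = y_n + (h/6)·(k1 + 2k2 + 2k3 + k4).
t=-0.500000, y=0.110000:
  k1 = f(-0.500000, 0.110000) = -0.514883
  k2 = f(-0.435000, 0.076533) = -0.442204
  k3 = f(-0.435000, 0.081257) = -0.443121
  k4 = f(-0.370000, 0.052394) = -0.373377
  y ← 0.110000 + (0.13/6)·(k1 + 2k2 + 2k3 + k4) = 0.052390
y(-0.37) ≈ 0.0524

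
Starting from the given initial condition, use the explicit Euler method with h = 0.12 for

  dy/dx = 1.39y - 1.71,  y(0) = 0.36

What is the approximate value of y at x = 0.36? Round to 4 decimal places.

Euler: y_{n+1} = y_n + h·f(x_n, y_n).
x=0.000000, y=0.360000: f=-1.209600 → y ← 0.360000 + 0.12·(-1.209600) = 0.214848
x=0.120000, y=0.214848: f=-1.411361 → y ← 0.214848 + 0.12·(-1.411361) = 0.045485
x=0.240000, y=0.045485: f=-1.646776 → y ← 0.045485 + 0.12·(-1.646776) = -0.152129
y(0.36) ≈ -0.1521

-0.1521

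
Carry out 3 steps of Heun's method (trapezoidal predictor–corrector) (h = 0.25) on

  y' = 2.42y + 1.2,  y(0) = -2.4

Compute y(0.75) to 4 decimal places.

Heun: k1 = f(t_n, y_n); k2 = f(t_n + h, y_n + h·k1); y_{n+1} = y_n + (h/2)·(k1 + k2).
t=0.000000, y=-2.400000:
  k1 = f(0.000000, -2.400000) = -4.608000
  k2 = f(0.250000, -3.552000) = -7.395840
  y ← -2.400000 + (0.25/2)·(-4.608000 + (-7.395840)) = -3.900480
t=0.250000, y=-3.900480:
  k1 = f(0.250000, -3.900480) = -8.239162
  k2 = f(0.500000, -5.960270) = -13.223854
  y ← -3.900480 + (0.25/2)·(-8.239162 + (-13.223854)) = -6.583357
t=0.500000, y=-6.583357:
  k1 = f(0.500000, -6.583357) = -14.731724
  k2 = f(0.750000, -10.266288) = -23.644417
  y ← -6.583357 + (0.25/2)·(-14.731724 + (-23.644417)) = -11.380375
y(0.75) ≈ -11.3804

-11.3804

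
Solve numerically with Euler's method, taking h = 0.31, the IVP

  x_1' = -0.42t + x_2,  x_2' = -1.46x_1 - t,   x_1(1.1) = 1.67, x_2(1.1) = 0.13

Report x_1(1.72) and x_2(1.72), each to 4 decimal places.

Euler on (x_1,x_2): x_1_{n+1} = x_1_n + h·x_1', x_2_{n+1} = x_2_n + h·x_2'.
1.100000: (1.670000, 0.130000); f=(-0.332000, -3.538200) → (1.567080, -0.966842)
1.410000: (1.567080, -0.966842); f=(-1.559042, -3.697937) → (1.083777, -2.113202)
(x_1(1.72), x_2(1.72)) ≈ (1.0838, -2.1132)

1.0838, -2.1132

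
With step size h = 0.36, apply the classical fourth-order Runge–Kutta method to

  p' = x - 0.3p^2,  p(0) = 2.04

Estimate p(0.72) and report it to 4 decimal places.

1.6247

RK4: k1 = f(x_n, p_n); k2 = f(x_n + h/2, p_n + (h/2)·k1); k3 = f(x_n + h/2, p_n + (h/2)·k2); k4 = f(x_n + h, p_n + h·k3); p_{n+1} = p_n + (h/6)·(k1 + 2k2 + 2k3 + k4).
x=0.000000, p=2.040000:
  k1 = f(0.000000, 2.040000) = -1.248480
  k2 = f(0.180000, 1.815274) = -0.808565
  k3 = f(0.180000, 1.894458) = -0.896692
  k4 = f(0.360000, 1.717191) = -0.524624
  p ← 2.040000 + (0.36/6)·(k1 + 2k2 + 2k3 + k4) = 1.728983
x=0.360000, p=1.728983:
  k1 = f(0.360000, 1.728983) = -0.536815
  k2 = f(0.540000, 1.632356) = -0.259376
  k3 = f(0.540000, 1.682295) = -0.309035
  k4 = f(0.720000, 1.617730) = -0.065115
  p ← 1.728983 + (0.36/6)·(k1 + 2k2 + 2k3 + k4) = 1.624658
p(0.72) ≈ 1.6247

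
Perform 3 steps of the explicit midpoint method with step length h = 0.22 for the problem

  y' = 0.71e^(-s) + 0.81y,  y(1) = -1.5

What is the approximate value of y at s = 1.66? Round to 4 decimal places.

-2.3824

Midpoint: k1 = f(s_n, y_n); k2 = f(s_n + h/2, y_n + (h/2)·k1); y_{n+1} = y_n + h·k2.
s=1.000000, y=-1.500000:
  k1 = f(1.000000, -1.500000) = -0.953806
  k2 = f(1.110000, -1.604919) = -1.065997
  y ← -1.500000 + 0.22·(-1.065997) = -1.734519
s=1.220000, y=-1.734519:
  k1 = f(1.220000, -1.734519) = -1.195347
  k2 = f(1.330000, -1.866008) = -1.323687
  y ← -1.734519 + 0.22·(-1.323687) = -2.025731
s=1.440000, y=-2.025731:
  k1 = f(1.440000, -2.025731) = -1.472623
  k2 = f(1.550000, -2.187719) = -1.621356
  y ← -2.025731 + 0.22·(-1.621356) = -2.382429
y(1.66) ≈ -2.3824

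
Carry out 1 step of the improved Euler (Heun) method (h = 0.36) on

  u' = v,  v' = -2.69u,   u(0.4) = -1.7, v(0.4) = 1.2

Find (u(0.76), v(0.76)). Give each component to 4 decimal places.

Heun on (u,v): k1 = f(x_n, state_n); k2 = f(x_n + h, state_n + h·k1); state_{n+1} = state_n + (h/2)·(k1 + k2).
0.400000: (-1.700000, 1.200000)
  k1 = (1.200000, 4.573000)
  predictor → (-1.268000, 2.846280)
  k2 = (2.846280, 3.410920)
  → (-0.971670, 2.637106)
(u(0.76), v(0.76)) ≈ (-0.9717, 2.6371)

-0.9717, 2.6371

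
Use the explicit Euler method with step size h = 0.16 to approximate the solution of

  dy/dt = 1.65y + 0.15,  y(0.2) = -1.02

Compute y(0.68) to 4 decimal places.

Euler: y_{n+1} = y_n + h·f(t_n, y_n).
t=0.200000, y=-1.020000: f=-1.533000 → y ← -1.020000 + 0.16·(-1.533000) = -1.265280
t=0.360000, y=-1.265280: f=-1.937712 → y ← -1.265280 + 0.16·(-1.937712) = -1.575314
t=0.520000, y=-1.575314: f=-2.449268 → y ← -1.575314 + 0.16·(-2.449268) = -1.967197
y(0.68) ≈ -1.9672

-1.9672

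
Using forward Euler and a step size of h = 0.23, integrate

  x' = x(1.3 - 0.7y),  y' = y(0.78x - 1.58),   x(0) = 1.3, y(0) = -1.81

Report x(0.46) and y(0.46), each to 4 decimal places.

Euler on (x,y): x_{n+1} = x_n + h·x', y_{n+1} = y_n + h·y'.
0.000000: (1.300000, -1.810000); f=(3.337100, 1.024460) → (2.067533, -1.574374)
0.230000: (2.067533, -1.574374); f=(4.966342, -0.051444) → (3.209792, -1.586206)
(x(0.46), y(0.46)) ≈ (3.2098, -1.5862)

3.2098, -1.5862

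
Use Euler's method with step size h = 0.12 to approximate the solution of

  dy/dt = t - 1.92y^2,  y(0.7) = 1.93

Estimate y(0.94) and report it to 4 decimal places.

0.9464

Euler: y_{n+1} = y_n + h·f(t_n, y_n).
t=0.700000, y=1.930000: f=-6.451808 → y ← 1.930000 + 0.12·(-6.451808) = 1.155783
t=0.820000, y=1.155783: f=-1.744802 → y ← 1.155783 + 0.12·(-1.744802) = 0.946407
y(0.94) ≈ 0.9464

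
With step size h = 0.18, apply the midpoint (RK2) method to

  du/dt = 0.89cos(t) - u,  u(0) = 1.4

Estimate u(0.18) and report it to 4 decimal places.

Midpoint: k1 = f(t_n, u_n); k2 = f(t_n + h/2, u_n + (h/2)·k1); u_{n+1} = u_n + h·k2.
t=0.000000, u=1.400000:
  k1 = f(0.000000, 1.400000) = -0.510000
  k2 = f(0.090000, 1.354100) = -0.467702
  u ← 1.400000 + 0.18·(-0.467702) = 1.315814
u(0.18) ≈ 1.3158

1.3158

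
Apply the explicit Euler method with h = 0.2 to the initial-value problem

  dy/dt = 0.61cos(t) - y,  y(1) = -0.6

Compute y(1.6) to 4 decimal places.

Euler: y_{n+1} = y_n + h·f(t_n, y_n).
t=1.000000, y=-0.600000: f=0.929584 → y ← -0.600000 + 0.2·0.929584 = -0.414083
t=1.200000, y=-0.414083: f=0.635121 → y ← -0.414083 + 0.2·0.635121 = -0.287059
t=1.400000, y=-0.287059: f=0.390739 → y ← -0.287059 + 0.2·0.390739 = -0.208911
y(1.6) ≈ -0.2089

-0.2089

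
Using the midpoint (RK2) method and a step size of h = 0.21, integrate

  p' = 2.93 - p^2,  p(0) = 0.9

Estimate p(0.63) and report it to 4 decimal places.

Midpoint: k1 = f(t_n, p_n); k2 = f(t_n + h/2, p_n + (h/2)·k1); p_{n+1} = p_n + h·k2.
t=0.000000, p=0.900000:
  k1 = f(0.000000, 0.900000) = 2.120000
  k2 = f(0.105000, 1.122600) = 1.669769
  p ← 0.900000 + 0.21·1.669769 = 1.250652
t=0.210000, p=1.250652:
  k1 = f(0.210000, 1.250652) = 1.365871
  k2 = f(0.315000, 1.394068) = 0.986575
  p ← 1.250652 + 0.21·0.986575 = 1.457832
t=0.420000, p=1.457832:
  k1 = f(0.420000, 1.457832) = 0.804725
  k2 = f(0.525000, 1.542328) = 0.551223
  p ← 1.457832 + 0.21·0.551223 = 1.573589
p(0.63) ≈ 1.5736

1.5736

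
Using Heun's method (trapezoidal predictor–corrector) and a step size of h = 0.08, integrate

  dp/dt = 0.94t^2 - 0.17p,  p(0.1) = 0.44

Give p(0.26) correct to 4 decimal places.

Heun: k1 = f(t_n, p_n); k2 = f(t_n + h, p_n + h·k1); p_{n+1} = p_n + (h/2)·(k1 + k2).
t=0.100000, p=0.440000:
  k1 = f(0.100000, 0.440000) = -0.065400
  k2 = f(0.180000, 0.434768) = -0.043455
  p ← 0.440000 + (0.08/2)·(-0.065400 + (-0.043455)) = 0.435646
t=0.180000, p=0.435646:
  k1 = f(0.180000, 0.435646) = -0.043604
  k2 = f(0.260000, 0.432158) = -0.009923
  p ← 0.435646 + (0.08/2)·(-0.043604 + (-0.009923)) = 0.433505
p(0.26) ≈ 0.4335

0.4335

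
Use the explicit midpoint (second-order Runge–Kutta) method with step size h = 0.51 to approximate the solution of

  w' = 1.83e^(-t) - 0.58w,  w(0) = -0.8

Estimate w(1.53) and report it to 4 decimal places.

Midpoint: k1 = f(t_n, w_n); k2 = f(t_n + h/2, w_n + (h/2)·k1); w_{n+1} = w_n + h·k2.
t=0.000000, w=-0.800000:
  k1 = f(0.000000, -0.800000) = 2.294000
  k2 = f(0.255000, -0.215030) = 1.542815
  w ← -0.800000 + 0.51·1.542815 = -0.013165
t=0.510000, w=-0.013165:
  k1 = f(0.510000, -0.013165) = 1.106542
  k2 = f(0.765000, 0.269004) = 0.695539
  w ← -0.013165 + 0.51·0.695539 = 0.341560
t=1.020000, w=0.341560:
  k1 = f(1.020000, 0.341560) = 0.461784
  k2 = f(1.275000, 0.459315) = 0.244956
  w ← 0.341560 + 0.51·0.244956 = 0.466488
w(1.53) ≈ 0.4665

0.4665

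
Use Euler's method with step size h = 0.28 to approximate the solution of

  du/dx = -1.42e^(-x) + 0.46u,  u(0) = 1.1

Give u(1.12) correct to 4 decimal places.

Euler: u_{n+1} = u_n + h·f(x_n, u_n).
x=0.000000, u=1.100000: f=-0.914000 → u ← 1.100000 + 0.28·(-0.914000) = 0.844080
x=0.280000, u=0.844080: f=-0.684936 → u ← 0.844080 + 0.28·(-0.684936) = 0.652298
x=0.560000, u=0.652298: f=-0.511060 → u ← 0.652298 + 0.28·(-0.511060) = 0.509201
x=0.840000, u=0.509201: f=-0.378796 → u ← 0.509201 + 0.28·(-0.378796) = 0.403138
u(1.12) ≈ 0.4031

0.4031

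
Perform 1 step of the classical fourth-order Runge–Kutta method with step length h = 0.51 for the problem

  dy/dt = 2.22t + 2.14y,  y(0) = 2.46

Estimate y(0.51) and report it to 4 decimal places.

7.7108

RK4: k1 = f(t_n, y_n); k2 = f(t_n + h/2, y_n + (h/2)·k1); k3 = f(t_n + h/2, y_n + (h/2)·k2); k4 = f(t_n + h, y_n + h·k3); y_{n+1} = y_n + (h/6)·(k1 + 2k2 + 2k3 + k4).
t=0.000000, y=2.460000:
  k1 = f(0.000000, 2.460000) = 5.264400
  k2 = f(0.255000, 3.802422) = 8.703283
  k3 = f(0.255000, 4.679337) = 10.579882
  k4 = f(0.510000, 7.855740) = 17.943483
  y ← 2.460000 + (0.51/6)·(k1 + 2k2 + 2k3 + k4) = 7.710808
y(0.51) ≈ 7.7108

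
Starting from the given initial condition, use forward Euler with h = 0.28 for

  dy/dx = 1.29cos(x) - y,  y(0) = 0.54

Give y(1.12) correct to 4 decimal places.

0.9213

Euler: y_{n+1} = y_n + h·f(x_n, y_n).
x=0.000000, y=0.540000: f=0.750000 → y ← 0.540000 + 0.28·0.750000 = 0.750000
x=0.280000, y=0.750000: f=0.489762 → y ← 0.750000 + 0.28·0.489762 = 0.887133
x=0.560000, y=0.887133: f=0.205826 → y ← 0.887133 + 0.28·0.205826 = 0.944764
x=0.840000, y=0.944764: f=-0.083737 → y ← 0.944764 + 0.28·(-0.083737) = 0.921318
y(1.12) ≈ 0.9213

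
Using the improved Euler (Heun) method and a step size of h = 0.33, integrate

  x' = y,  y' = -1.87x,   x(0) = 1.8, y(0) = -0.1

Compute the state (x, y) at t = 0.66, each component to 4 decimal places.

1.0263, -2.0557

Heun on (x,y): k1 = f(t_n, state_n); k2 = f(t_n + h, state_n + h·k1); state_{n+1} = state_n + (h/2)·(k1 + k2).
0.000000: (1.800000, -0.100000)
  k1 = (-0.100000, -3.366000)
  predictor → (1.767000, -1.210780)
  k2 = (-1.210780, -3.304290)
  → (1.583721, -1.200598)
0.330000: (1.583721, -1.200598)
  k1 = (-1.200598, -2.961559)
  predictor → (1.187524, -2.177912)
  k2 = (-2.177912, -2.220670)
  → (1.026267, -2.055666)
(x(0.66), y(0.66)) ≈ (1.0263, -2.0557)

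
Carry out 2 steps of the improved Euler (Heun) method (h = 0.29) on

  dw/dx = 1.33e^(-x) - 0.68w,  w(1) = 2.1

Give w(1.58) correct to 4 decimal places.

1.5926

Heun: k1 = f(x_n, w_n); k2 = f(x_n + h, w_n + h·k1); w_{n+1} = w_n + (h/2)·(k1 + k2).
x=1.000000, w=2.100000:
  k1 = f(1.000000, 2.100000) = -0.938720
  k2 = f(1.290000, 1.827771) = -0.876774
  w ← 2.100000 + (0.29/2)·(-0.938720 + (-0.876774)) = 1.836753
x=1.290000, w=1.836753:
  k1 = f(1.290000, 1.836753) = -0.882882
  k2 = f(1.580000, 1.580717) = -0.800941
  w ← 1.836753 + (0.29/2)·(-0.882882 + (-0.800941)) = 1.592599
w(1.58) ≈ 1.5926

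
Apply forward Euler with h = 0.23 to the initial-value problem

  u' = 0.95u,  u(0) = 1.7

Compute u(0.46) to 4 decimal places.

2.5241

Euler: u_{n+1} = u_n + h·f(t_n, u_n).
t=0.000000, u=1.700000: f=1.615000 → u ← 1.700000 + 0.23·1.615000 = 2.071450
t=0.230000, u=2.071450: f=1.967877 → u ← 2.071450 + 0.23·1.967877 = 2.524062
u(0.46) ≈ 2.5241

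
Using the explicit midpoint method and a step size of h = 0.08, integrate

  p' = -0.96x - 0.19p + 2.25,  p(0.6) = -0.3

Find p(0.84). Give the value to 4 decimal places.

Midpoint: k1 = f(x_n, p_n); k2 = f(x_n + h/2, p_n + (h/2)·k1); p_{n+1} = p_n + h·k2.
x=0.600000, p=-0.300000:
  k1 = f(0.600000, -0.300000) = 1.731000
  k2 = f(0.640000, -0.230760) = 1.679444
  p ← -0.300000 + 0.08·1.679444 = -0.165644
x=0.680000, p=-0.165644:
  k1 = f(0.680000, -0.165644) = 1.628672
  k2 = f(0.720000, -0.100498) = 1.577895
  p ← -0.165644 + 0.08·1.577895 = -0.039413
x=0.760000, p=-0.039413:
  k1 = f(0.760000, -0.039413) = 1.527888
  k2 = f(0.800000, 0.021703) = 1.477876
  p ← -0.039413 + 0.08·1.477876 = 0.078817
p(0.84) ≈ 0.0788

0.0788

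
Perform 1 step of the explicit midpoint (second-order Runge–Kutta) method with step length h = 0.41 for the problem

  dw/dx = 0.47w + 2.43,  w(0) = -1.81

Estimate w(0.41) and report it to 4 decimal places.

Midpoint: k1 = f(x_n, w_n); k2 = f(x_n + h/2, w_n + (h/2)·k1); w_{n+1} = w_n + h·k2.
x=0.000000, w=-1.810000:
  k1 = f(0.000000, -1.810000) = 1.579300
  k2 = f(0.205000, -1.486244) = 1.731466
  w ← -1.810000 + 0.41·1.731466 = -1.100099
w(0.41) ≈ -1.1001

-1.1001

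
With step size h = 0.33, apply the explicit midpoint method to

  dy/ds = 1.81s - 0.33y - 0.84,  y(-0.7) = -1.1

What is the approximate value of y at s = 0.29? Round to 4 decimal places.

-1.7640

Midpoint: k1 = f(s_n, y_n); k2 = f(s_n + h/2, y_n + (h/2)·k1); y_{n+1} = y_n + h·k2.
s=-0.700000, y=-1.100000:
  k1 = f(-0.700000, -1.100000) = -1.744000
  k2 = f(-0.535000, -1.387760) = -1.350389
  y ← -1.100000 + 0.33·(-1.350389) = -1.545628
s=-0.370000, y=-1.545628:
  k1 = f(-0.370000, -1.545628) = -0.999643
  k2 = f(-0.205000, -1.710569) = -0.646562
  y ← -1.545628 + 0.33·(-0.646562) = -1.758994
s=-0.040000, y=-1.758994:
  k1 = f(-0.040000, -1.758994) = -0.331932
  k2 = f(0.125000, -1.813763) = -0.015208
  y ← -1.758994 + 0.33·(-0.015208) = -1.764013
y(0.29) ≈ -1.7640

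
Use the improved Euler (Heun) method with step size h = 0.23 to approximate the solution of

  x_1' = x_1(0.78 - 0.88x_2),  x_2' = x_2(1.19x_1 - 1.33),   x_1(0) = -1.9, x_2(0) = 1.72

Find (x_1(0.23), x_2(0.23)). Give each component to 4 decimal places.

Heun on (x_1,x_2): k1 = f(t_n, state_n); k2 = f(t_n + h, state_n + h·k1); state_{n+1} = state_n + (h/2)·(k1 + k2).
0.000000: (-1.900000, 1.720000)
  k1 = (1.393840, -6.176520)
  predictor → (-1.579417, 0.299400)
  k2 = (-0.815812, -0.960927)
  → (-1.833527, 0.899194)
(x_1(0.23), x_2(0.23)) ≈ (-1.8335, 0.8992)

-1.8335, 0.8992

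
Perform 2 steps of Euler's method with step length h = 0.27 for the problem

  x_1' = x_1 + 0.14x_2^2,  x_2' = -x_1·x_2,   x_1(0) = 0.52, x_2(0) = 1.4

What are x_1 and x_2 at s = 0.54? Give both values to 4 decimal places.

0.9875, 0.9648

Euler on (x_1,x_2): x_1_{n+1} = x_1_n + h·x_1', x_2_{n+1} = x_2_n + h·x_2'.
0.000000: (0.520000, 1.400000); f=(0.794400, -0.728000) → (0.734488, 1.203440)
0.270000: (0.734488, 1.203440); f=(0.937245, -0.883912) → (0.987544, 0.964784)
(x_1(0.54), x_2(0.54)) ≈ (0.9875, 0.9648)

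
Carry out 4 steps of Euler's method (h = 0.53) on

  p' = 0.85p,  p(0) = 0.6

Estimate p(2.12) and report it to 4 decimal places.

Euler: p_{n+1} = p_n + h·f(x_n, p_n).
x=0.000000, p=0.600000: f=0.510000 → p ← 0.600000 + 0.53·0.510000 = 0.870300
x=0.530000, p=0.870300: f=0.739755 → p ← 0.870300 + 0.53·0.739755 = 1.262370
x=1.060000, p=1.262370: f=1.073015 → p ← 1.262370 + 0.53·1.073015 = 1.831068
x=1.590000, p=1.831068: f=1.556408 → p ← 1.831068 + 0.53·1.556408 = 2.655964
p(2.12) ≈ 2.6560

2.6560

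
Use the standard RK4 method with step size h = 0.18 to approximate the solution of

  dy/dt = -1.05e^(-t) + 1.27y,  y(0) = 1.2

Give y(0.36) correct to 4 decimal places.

1.4876

RK4: k1 = f(t_n, y_n); k2 = f(t_n + h/2, y_n + (h/2)·k1); k3 = f(t_n + h/2, y_n + (h/2)·k2); k4 = f(t_n + h, y_n + h·k3); y_{n+1} = y_n + (h/6)·(k1 + 2k2 + 2k3 + k4).
t=0.000000, y=1.200000:
  k1 = f(0.000000, 1.200000) = 0.474000
  k2 = f(0.090000, 1.242660) = 0.618550
  k3 = f(0.090000, 1.255670) = 0.635073
  k4 = f(0.180000, 1.314313) = 0.792144
  y ← 1.200000 + (0.18/6)·(k1 + 2k2 + 2k3 + k4) = 1.313202
t=0.180000, y=1.313202:
  k1 = f(0.180000, 1.313202) = 0.790732
  k2 = f(0.270000, 1.384368) = 0.956598
  k3 = f(0.270000, 1.399296) = 0.975557
  k4 = f(0.360000, 1.488802) = 1.158218
  y ← 1.313202 + (0.18/6)·(k1 + 2k2 + 2k3 + k4) = 1.487600
y(0.36) ≈ 1.4876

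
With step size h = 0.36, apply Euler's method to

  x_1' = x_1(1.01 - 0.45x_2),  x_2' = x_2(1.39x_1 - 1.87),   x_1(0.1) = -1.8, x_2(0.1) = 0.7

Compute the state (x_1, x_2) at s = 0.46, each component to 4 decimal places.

Euler on (x_1,x_2): x_1_{n+1} = x_1_n + h·x_1', x_2_{n+1} = x_2_n + h·x_2'.
0.100000: (-1.800000, 0.700000); f=(-1.251000, -3.060400) → (-2.250360, -0.401744)
(x_1(0.46), x_2(0.46)) ≈ (-2.2504, -0.4017)

-2.2504, -0.4017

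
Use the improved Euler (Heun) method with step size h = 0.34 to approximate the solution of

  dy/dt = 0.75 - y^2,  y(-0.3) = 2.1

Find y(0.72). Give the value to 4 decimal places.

1.0498

Heun: k1 = f(t_n, y_n); k2 = f(t_n + h, y_n + h·k1); y_{n+1} = y_n + (h/2)·(k1 + k2).
t=-0.300000, y=2.100000:
  k1 = f(-0.300000, 2.100000) = -3.660000
  k2 = f(0.040000, 0.855600) = 0.017949
  y ← 2.100000 + (0.34/2)·(-3.660000 + 0.017949) = 1.480851
t=0.040000, y=1.480851:
  k1 = f(0.040000, 1.480851) = -1.442920
  k2 = f(0.380000, 0.990258) = -0.230612
  y ← 1.480851 + (0.34/2)·(-1.442920 + (-0.230612)) = 1.196351
t=0.380000, y=1.196351:
  k1 = f(0.380000, 1.196351) = -0.681255
  k2 = f(0.720000, 0.964724) = -0.180692
  y ← 1.196351 + (0.34/2)·(-0.681255 + (-0.180692)) = 1.049820
y(0.72) ≈ 1.0498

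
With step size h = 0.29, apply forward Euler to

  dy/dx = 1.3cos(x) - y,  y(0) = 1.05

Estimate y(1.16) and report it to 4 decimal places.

Euler: y_{n+1} = y_n + h·f(x_n, y_n).
x=0.000000, y=1.050000: f=0.250000 → y ← 1.050000 + 0.29·0.250000 = 1.122500
x=0.290000, y=1.122500: f=0.123217 → y ← 1.122500 + 0.29·0.123217 = 1.158233
x=0.580000, y=1.158233: f=-0.070831 → y ← 1.158233 + 0.29·(-0.070831) = 1.137692
x=0.870000, y=1.137692: f=-0.299417 → y ← 1.137692 + 0.29·(-0.299417) = 1.050861
y(1.16) ≈ 1.0509

1.0509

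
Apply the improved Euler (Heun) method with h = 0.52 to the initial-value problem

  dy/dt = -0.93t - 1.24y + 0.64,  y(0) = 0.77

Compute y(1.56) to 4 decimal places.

-0.1117

Heun: k1 = f(t_n, y_n); k2 = f(t_n + h, y_n + h·k1); y_{n+1} = y_n + (h/2)·(k1 + k2).
t=0.000000, y=0.770000:
  k1 = f(0.000000, 0.770000) = -0.314800
  k2 = f(0.520000, 0.606304) = -0.595417
  y ← 0.770000 + (0.52/2)·(-0.314800 + (-0.595417)) = 0.533344
t=0.520000, y=0.533344:
  k1 = f(0.520000, 0.533344) = -0.504946
  k2 = f(1.040000, 0.270772) = -0.662957
  y ← 0.533344 + (0.52/2)·(-0.504946 + (-0.662957)) = 0.229689
t=1.040000, y=0.229689:
  k1 = f(1.040000, 0.229689) = -0.612014
  k2 = f(1.560000, -0.088559) = -0.700987
  y ← 0.229689 + (0.52/2)·(-0.612014 + (-0.700987)) = -0.111692
y(1.56) ≈ -0.1117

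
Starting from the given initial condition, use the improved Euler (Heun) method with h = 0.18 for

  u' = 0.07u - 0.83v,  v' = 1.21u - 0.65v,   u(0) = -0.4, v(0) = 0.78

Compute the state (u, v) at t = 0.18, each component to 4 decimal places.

Heun on (u,v): k1 = f(t_n, state_n); k2 = f(t_n + h, state_n + h·k1); state_{n+1} = state_n + (h/2)·(k1 + k2).
0.000000: (-0.400000, 0.780000)
  k1 = (-0.675400, -0.991000)
  predictor → (-0.521572, 0.601620)
  k2 = (-0.535855, -1.022155)
  → (-0.509013, 0.598816)
(u(0.18), v(0.18)) ≈ (-0.5090, 0.5988)

-0.5090, 0.5988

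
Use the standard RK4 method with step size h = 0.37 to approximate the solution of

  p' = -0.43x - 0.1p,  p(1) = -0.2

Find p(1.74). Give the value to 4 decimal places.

-0.6073

RK4: k1 = f(x_n, p_n); k2 = f(x_n + h/2, p_n + (h/2)·k1); k3 = f(x_n + h/2, p_n + (h/2)·k2); k4 = f(x_n + h, p_n + h·k3); p_{n+1} = p_n + (h/6)·(k1 + 2k2 + 2k3 + k4).
x=1.000000, p=-0.200000:
  k1 = f(1.000000, -0.200000) = -0.410000
  k2 = f(1.185000, -0.275850) = -0.481965
  k3 = f(1.185000, -0.289164) = -0.480634
  k4 = f(1.370000, -0.377834) = -0.551317
  p ← -0.200000 + (0.37/6)·(k1 + 2k2 + 2k3 + k4) = -0.378002
x=1.370000, p=-0.378002:
  k1 = f(1.370000, -0.378002) = -0.551300
  k2 = f(1.555000, -0.479992) = -0.620651
  k3 = f(1.555000, -0.492822) = -0.619368
  k4 = f(1.740000, -0.607168) = -0.687483
  p ← -0.378002 + (0.37/6)·(k1 + 2k2 + 2k3 + k4) = -0.607329
p(1.74) ≈ -0.6073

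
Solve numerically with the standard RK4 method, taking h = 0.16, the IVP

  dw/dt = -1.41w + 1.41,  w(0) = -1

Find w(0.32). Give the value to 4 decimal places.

-0.2737

RK4: k1 = f(t_n, w_n); k2 = f(t_n + h/2, w_n + (h/2)·k1); k3 = f(t_n + h/2, w_n + (h/2)·k2); k4 = f(t_n + h, w_n + h·k3); w_{n+1} = w_n + (h/6)·(k1 + 2k2 + 2k3 + k4).
t=0.000000, w=-1.000000:
  k1 = f(0.000000, -1.000000) = 2.820000
  k2 = f(0.080000, -0.774400) = 2.501904
  k3 = f(0.080000, -0.799848) = 2.537785
  k4 = f(0.160000, -0.593954) = 2.247476
  w ← -1.000000 + (0.16/6)·(k1 + 2k2 + 2k3 + k4) = -0.596084
t=0.160000, w=-0.596084:
  k1 = f(0.160000, -0.596084) = 2.250478
  k2 = f(0.240000, -0.416046) = 1.996624
  k3 = f(0.240000, -0.436354) = 2.025259
  k4 = f(0.320000, -0.272042) = 1.793580
  w ← -0.596084 + (0.16/6)·(k1 + 2k2 + 2k3 + k4) = -0.273742
w(0.32) ≈ -0.2737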